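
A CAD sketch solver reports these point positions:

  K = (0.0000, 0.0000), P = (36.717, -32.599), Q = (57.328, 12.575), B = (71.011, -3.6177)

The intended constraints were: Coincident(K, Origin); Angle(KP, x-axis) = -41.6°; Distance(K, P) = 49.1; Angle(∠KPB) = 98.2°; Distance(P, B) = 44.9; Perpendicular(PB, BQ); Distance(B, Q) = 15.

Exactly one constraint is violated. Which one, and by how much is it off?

Distance(B, Q) = 15 — off by 6.20.

K = (0.00, 0.00) ✓; KP at -41.60° ✓; |KP| = 49.10 ✓; ∠KPB = 98.20° ✓; |PB| = 44.90 ✓; ∠(PB, BQ) = 90.00° ✓; |BQ| = 21.20 ✗.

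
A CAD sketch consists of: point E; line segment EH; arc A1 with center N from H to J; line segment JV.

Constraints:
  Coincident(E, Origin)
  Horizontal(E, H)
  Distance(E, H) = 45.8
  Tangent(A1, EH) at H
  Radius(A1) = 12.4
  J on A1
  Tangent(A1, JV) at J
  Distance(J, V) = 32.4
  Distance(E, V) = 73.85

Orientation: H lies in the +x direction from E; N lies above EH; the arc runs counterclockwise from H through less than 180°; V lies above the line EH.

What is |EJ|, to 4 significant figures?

59.45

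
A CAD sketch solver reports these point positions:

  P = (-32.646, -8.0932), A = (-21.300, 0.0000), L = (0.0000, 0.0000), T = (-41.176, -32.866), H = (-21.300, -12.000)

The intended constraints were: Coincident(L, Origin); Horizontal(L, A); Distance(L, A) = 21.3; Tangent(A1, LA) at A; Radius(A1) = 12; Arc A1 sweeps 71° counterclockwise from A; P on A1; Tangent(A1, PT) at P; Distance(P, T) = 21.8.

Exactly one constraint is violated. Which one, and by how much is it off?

Distance(P, T) = 21.8 — off by 4.40.

L = (0.00, 0.00) ✓; L.y = 0.00, A.y = 0.00 ✓; |LA| = 21.30 ✓; ∠(HA, AL) = 90.00° ✓; |HA| = 12.00 ✓; bearing(H→P) − bearing(H→A) = 71.00° ✓; |HP| = 12.00 ✓; ∠(HP, PT) = 90.00° ✓; |PT| = 26.20 ✗.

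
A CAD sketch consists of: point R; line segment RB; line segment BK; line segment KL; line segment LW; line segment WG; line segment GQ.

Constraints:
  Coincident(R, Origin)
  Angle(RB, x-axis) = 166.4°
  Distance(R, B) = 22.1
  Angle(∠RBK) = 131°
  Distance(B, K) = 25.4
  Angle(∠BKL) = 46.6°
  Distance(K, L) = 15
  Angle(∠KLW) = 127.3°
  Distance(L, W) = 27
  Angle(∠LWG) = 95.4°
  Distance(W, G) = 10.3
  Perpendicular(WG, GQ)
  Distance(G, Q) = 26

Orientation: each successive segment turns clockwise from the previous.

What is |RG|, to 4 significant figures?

19.17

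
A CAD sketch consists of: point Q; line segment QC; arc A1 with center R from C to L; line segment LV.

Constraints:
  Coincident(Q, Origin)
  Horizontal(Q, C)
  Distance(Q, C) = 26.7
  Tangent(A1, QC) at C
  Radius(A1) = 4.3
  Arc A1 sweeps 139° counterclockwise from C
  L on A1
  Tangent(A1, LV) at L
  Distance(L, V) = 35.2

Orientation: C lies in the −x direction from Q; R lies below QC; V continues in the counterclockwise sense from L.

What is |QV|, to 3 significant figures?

30.8

On A1, C sits at bearing 90° from R; a 139° counterclockwise sweep puts L at bearing 229°, so L = R + 4.3·(cos 229°, sin 229°) = (-29.5, -7.55). A1 meets LV tangentially, so RL is at right angles to LV, so LV runs along (−sin 229°, cos 229°); with |LV| = 35.2, V = (-2.96, -30.6). Then |QV| = |V − Q| = 30.8.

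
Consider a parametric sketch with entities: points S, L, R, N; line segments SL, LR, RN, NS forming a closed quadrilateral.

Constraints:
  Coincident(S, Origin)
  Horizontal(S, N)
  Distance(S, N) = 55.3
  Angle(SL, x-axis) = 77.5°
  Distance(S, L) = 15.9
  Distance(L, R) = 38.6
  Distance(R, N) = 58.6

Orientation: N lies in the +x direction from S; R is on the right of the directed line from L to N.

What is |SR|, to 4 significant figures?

23.07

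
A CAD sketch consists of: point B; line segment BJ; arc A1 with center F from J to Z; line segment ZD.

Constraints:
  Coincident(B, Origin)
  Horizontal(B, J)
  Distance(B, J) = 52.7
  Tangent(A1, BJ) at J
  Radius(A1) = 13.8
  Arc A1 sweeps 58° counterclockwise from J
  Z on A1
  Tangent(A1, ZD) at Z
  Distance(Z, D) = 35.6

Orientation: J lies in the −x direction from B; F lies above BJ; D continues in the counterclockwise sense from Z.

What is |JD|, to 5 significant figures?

47.746

B is at the origin; B and J share the same y with |BJ| = 52.7 and J on the −x side, so J = (-52.700, 0.0000). Tangency of A1 to BJ means the radius FJ is perpendicular to BJ, so F = J + (0, 13.8) = (-52.700, 13.800). On A1, J sits at bearing -90° from F; a 58° counterclockwise sweep puts Z at bearing -32°, so Z = F + 13.8·(cos -32°, sin -32°) = (-40.997, 6.4871). The tangent condition forces FZ to be normal to ZD, so ZD runs along (−sin -32°, cos -32°); with |ZD| = 35.6, D = (-22.132, 36.678). Then |JD| = |D − J| = 47.746.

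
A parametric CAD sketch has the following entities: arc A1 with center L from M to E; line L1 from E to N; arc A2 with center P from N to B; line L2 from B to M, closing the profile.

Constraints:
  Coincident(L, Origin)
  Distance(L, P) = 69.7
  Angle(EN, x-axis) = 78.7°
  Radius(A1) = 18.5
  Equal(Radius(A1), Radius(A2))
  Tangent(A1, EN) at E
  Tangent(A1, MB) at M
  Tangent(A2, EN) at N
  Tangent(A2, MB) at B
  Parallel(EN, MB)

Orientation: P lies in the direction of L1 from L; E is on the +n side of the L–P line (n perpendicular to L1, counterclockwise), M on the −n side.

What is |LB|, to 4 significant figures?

72.11

Tangency of A1 to both parallel lines with radius 18.5 puts E and M at L ± 18.5·n: E = (-18.14, 3.625), M = (18.14, -3.625). Equal radii place N and B the same way about P: N = P + 18.5·n = (-4.484, 71.97), B = P − 18.5·n = (31.80, 64.72). Then |LB| = |B − L| = 72.11.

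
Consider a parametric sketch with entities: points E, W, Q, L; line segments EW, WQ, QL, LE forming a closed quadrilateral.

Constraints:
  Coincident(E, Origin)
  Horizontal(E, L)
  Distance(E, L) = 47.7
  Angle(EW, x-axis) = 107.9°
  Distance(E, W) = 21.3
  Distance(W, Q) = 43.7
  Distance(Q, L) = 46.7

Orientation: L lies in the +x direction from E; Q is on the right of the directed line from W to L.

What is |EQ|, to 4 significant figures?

22.40

E is at the origin; EL is horizontal with |EL| = 47.7 and L in +x, so L = (47.7, 0). EW runs at 107.9° with |EW| = 21.3, so W = (-6.547, 20.27). Q is determined by |WQ| = 43.7 and |QL| = 46.7 together: it lies at the intersection of circle(W, 43.7) and circle(L, 46.7). With |WL| = 57.91, the foot of the radical line on WL is 26.61 from W and the perpendicular offset is √(43.7² − 26.61²) = 34.66. Taking the right-of-WL solution: Q = (6.251, -21.52).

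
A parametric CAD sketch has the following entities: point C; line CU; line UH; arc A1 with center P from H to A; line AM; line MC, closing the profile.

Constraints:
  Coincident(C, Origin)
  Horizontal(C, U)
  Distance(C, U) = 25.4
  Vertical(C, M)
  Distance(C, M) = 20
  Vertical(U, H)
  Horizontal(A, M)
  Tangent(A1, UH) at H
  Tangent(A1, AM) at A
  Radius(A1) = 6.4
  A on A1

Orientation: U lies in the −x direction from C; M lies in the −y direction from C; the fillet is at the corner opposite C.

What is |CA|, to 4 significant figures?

27.59

C is at the origin; CU is horizontal with |CU| = 25.4 and U on the −x side, so U = (-25.40, 0.000). CM is vertical with |CM| = 20.0 and M on the −y side, so M = (0.000, -20.00). The virtual corner opposite C is at (-25.40, -20.00). The tangent condition forces PH to be normal to UH and tangency of A1 to AM means the radius PA is perpendicular to AM, with radius 6.4, so the center P sits 6.4 in from both sides at P = (-19.00, -13.60). That places the tangent points at H = (-25.40, -13.60) on UH and A = (-19.00, -20.00) on AM. Then |CA| = |A − C| = 27.59.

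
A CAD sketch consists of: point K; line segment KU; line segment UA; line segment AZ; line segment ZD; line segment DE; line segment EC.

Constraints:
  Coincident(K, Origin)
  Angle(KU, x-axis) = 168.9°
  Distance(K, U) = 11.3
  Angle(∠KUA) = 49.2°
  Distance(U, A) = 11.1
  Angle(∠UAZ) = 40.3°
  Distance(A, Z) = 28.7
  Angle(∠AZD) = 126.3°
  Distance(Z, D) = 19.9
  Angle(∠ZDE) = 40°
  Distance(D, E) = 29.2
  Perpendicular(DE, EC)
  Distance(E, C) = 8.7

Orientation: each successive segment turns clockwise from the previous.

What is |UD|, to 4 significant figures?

33.22

K is at the origin; KU runs at 168.9° with length 11.3, so U = (-11.09, 2.175). ∠KUA = 49.2° gives UA at 38.10° from the x-axis; with |UA| = 11.1, A = (-2.354, 9.025). ∠UAZ = 40.3° gives AZ at -101.6° from the x-axis; with |AZ| = 28.7, Z = (-8.125, -19.09). ∠AZD = 126.3° gives ZD at -155.3° from the x-axis; with |ZD| = 19.9, D = (-26.20, -27.40). Then |UD| = |D − U| = 33.22.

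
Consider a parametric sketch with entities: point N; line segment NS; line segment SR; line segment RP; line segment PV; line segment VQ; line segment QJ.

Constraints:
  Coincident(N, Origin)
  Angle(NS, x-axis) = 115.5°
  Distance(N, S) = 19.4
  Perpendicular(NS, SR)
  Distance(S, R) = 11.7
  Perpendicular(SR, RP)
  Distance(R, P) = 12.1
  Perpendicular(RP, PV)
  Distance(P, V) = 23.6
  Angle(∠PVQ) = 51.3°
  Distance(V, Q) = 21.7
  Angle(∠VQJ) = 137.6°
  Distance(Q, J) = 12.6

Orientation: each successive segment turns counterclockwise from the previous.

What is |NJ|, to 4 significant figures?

29.75

N is at the origin; NS runs at 115.5° with length 19.4, so S = (-8.352, 17.51). NS ⟂ SR, so SR runs at -154.5°; with |SR| = 11.7, R = (-18.91, 12.47). The perpendicularity gives RP at right angles to SR, so RP runs at -64.50°; with |RP| = 12.1, P = (-13.70, 1.552). RP is perpendicular to PV, so PV runs at 25.50°; with |PV| = 23.6, V = (7.598, 11.71). ∠PVQ = 51.3° gives VQ at 154.2° from the x-axis; with |VQ| = 21.7, Q = (-11.94, 21.16). ∠VQJ = 137.6° gives QJ at -163.4° from the x-axis; with |QJ| = 12.6, J = (-24.01, 17.56). Then |NJ| = |J − N| = 29.75.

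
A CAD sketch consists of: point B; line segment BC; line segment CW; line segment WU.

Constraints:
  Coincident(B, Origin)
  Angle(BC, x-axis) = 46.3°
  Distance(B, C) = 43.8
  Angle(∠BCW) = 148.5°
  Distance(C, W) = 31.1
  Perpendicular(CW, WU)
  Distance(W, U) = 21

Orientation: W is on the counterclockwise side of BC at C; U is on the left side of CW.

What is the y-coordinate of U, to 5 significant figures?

66.501

B is at the origin; BC runs at 46.3° with length 43.8, so C = 43.8·(cos 46.3°, sin 46.3°) = (30.261, 31.666). ∠BCW = 148.5°, so CW runs at 46.3° + (180° − 148.5°) = 77.800° from the x-axis; with |CW| = 31.1, W = C + 31.1·(cos 77.800°, sin 77.800°) = (36.833, 62.064). CW ⟂ WU; with |WU| = 21.0 on the left of CW, U = W + 21.0·(-0.97742, 0.21132) = (16.307, 66.501). So U.y = 66.501.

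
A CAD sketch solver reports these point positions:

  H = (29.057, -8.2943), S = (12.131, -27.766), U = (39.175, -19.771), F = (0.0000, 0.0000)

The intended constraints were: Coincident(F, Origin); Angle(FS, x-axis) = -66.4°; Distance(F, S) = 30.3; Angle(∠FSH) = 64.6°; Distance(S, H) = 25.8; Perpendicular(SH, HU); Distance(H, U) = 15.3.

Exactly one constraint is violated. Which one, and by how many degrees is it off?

Perpendicular(SH, HU) — off by 7.60°.

F = (0.00, 0.00) ✓; FS at -66.40° ✓; |FS| = 30.30 ✓; ∠FSH = 64.60° ✓; |SH| = 25.80 ✓; ∠(SH, HU) = 97.60° ✗; |HU| = 15.30 ✓.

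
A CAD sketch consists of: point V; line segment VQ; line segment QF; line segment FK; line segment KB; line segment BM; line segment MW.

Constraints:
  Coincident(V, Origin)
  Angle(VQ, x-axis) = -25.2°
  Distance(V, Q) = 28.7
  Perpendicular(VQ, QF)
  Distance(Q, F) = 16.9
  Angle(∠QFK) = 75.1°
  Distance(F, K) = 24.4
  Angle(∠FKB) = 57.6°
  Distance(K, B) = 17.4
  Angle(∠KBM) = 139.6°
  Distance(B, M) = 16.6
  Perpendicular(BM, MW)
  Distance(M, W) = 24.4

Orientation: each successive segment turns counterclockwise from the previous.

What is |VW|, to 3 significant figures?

42.0

V is at the origin; VQ runs at -25.2° with length 28.7, so Q = (26.0, -12.2). VQ ⟂ QF, so QF runs at 64.8°; with |QF| = 16.9, F = (33.2, 3.07). ∠QFK = 75.1° gives FK at 170° from the x-axis; with |FK| = 24.4, K = (9.16, 7.43). ∠FKB = 57.6° gives KB at -67.9° from the x-axis; with |KB| = 17.4, B = (15.7, -8.69). ∠KBM = 139.6° gives BM at -27.5° from the x-axis; with |BM| = 16.6, M = (30.4, -16.4). BM ⟂ MW, so MW runs at 62.5°; with |MW| = 24.4, W = (41.7, 5.29). Then |VW| = |W − V| = 42.0.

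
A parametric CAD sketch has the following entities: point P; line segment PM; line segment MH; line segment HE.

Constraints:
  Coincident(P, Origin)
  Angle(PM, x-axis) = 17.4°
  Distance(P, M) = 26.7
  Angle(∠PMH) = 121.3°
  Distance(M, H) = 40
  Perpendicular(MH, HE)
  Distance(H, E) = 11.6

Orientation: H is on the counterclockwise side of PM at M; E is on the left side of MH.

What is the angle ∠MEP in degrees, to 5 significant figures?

27.931°

∠PMH = 121.3°, so MH runs at 17.4° + (180° − 121.3°) = 76.100° from the x-axis; with |MH| = 40.0, H = M + 40.0·(cos 76.100°, sin 76.100°) = (35.087, 46.813). MH is perpendicular to HE; with |HE| = 11.6 on the left of MH, E = H + 11.6·(-0.97072, 0.24023) = (23.827, 49.600). Then cos ∠MEP = EM·EP / (|EM||EP|), giving 27.931°.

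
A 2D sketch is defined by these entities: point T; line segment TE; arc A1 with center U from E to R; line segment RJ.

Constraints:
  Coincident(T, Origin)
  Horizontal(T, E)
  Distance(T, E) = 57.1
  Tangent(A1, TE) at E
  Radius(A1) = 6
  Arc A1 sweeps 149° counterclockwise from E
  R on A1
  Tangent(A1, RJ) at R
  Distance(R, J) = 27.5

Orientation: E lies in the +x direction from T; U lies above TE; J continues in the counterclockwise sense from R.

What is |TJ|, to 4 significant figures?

44.51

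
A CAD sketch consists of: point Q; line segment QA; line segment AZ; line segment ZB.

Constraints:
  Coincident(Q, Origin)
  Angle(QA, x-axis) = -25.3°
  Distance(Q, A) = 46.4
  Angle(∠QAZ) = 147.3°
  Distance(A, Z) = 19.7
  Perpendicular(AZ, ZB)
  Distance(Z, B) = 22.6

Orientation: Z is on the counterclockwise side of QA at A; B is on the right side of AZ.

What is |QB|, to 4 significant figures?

75.65

∠QAZ = 147.3°, so AZ runs at -25.3° + (180° − 147.3°) = 7.400° from the x-axis; with |AZ| = 19.7, Z = A + 19.7·(cos 7.400°, sin 7.400°) = (61.49, -17.29). AZ is perpendicular to ZB; with |ZB| = 22.6 on the right of AZ, B = Z + 22.6·(0.1288, -0.9917) = (64.40, -39.70). Then |QB| = |B − Q| = 75.65.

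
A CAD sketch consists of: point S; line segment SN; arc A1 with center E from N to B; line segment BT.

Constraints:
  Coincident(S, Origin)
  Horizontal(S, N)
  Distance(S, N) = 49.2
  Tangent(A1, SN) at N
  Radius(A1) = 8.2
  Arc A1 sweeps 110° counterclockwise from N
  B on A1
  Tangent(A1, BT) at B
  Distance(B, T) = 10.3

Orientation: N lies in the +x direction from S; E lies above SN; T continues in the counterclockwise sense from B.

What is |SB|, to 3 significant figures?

58.0

S is at the origin; S and N share the same y with |SN| = 49.2 and N on the +x side, so N = (49.2, 0.00). The tangent condition forces EN to be normal to SN, so E = N + (0, 8.2) = (49.2, 8.20). On A1, N sits at bearing -90° from E; a 110° counterclockwise sweep puts B at bearing 20°, so B = E + 8.2·(cos 20°, sin 20°) = (56.9, 11.0). Then |SB| = |B − S| = 58.0.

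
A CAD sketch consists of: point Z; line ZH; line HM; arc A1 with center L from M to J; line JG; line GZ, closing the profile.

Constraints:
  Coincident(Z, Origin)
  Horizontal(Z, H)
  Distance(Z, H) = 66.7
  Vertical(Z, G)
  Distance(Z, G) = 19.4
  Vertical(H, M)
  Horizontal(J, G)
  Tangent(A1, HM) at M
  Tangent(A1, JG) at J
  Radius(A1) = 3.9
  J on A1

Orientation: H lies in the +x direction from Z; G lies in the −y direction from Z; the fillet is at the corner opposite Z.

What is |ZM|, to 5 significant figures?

68.477

Z is at the origin; ZH is horizontal with |ZH| = 66.7 and H on the +x side, so H = (66.700, 0.0000). Z and G share the same x with |ZG| = 19.4 and G on the −y side, so G = (0.0000, -19.400). The virtual corner opposite Z is at (66.700, -19.400). A1 meets HM tangentially, so LM is at right angles to HM and the tangent condition forces LJ to be normal to JG, with radius 3.9, so the center L sits 3.9 in from both sides at L = (62.800, -15.500). That places the tangent points at M = (66.700, -15.500) on HM and J = (62.800, -19.400) on JG. Then |ZM| = |M − Z| = 68.477.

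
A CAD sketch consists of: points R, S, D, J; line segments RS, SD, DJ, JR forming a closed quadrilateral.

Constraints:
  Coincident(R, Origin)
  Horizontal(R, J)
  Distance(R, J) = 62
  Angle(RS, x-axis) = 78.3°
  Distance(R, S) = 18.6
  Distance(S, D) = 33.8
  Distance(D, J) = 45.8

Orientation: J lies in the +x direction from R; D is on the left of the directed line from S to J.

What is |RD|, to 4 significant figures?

48.30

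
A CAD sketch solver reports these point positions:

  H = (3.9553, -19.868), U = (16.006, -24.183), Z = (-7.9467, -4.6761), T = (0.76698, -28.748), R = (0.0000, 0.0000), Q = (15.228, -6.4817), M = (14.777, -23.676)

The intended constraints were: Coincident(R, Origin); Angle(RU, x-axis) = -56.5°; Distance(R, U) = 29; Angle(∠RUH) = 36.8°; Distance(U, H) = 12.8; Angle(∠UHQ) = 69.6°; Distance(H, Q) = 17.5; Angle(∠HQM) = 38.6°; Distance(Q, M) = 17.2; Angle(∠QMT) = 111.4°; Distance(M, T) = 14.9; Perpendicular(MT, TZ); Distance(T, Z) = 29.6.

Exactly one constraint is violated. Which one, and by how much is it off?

Distance(T, Z) = 29.6 — off by 4.00.

R = (0.00, 0.00) ✓; RU at -56.50° ✓; |RU| = 29.00 ✓; ∠RUH = 36.80° ✓; |UH| = 12.80 ✓; ∠UHQ = 69.60° ✓; |HQ| = 17.50 ✓; ∠HQM = 38.60° ✓; |QM| = 17.20 ✓; ∠QMT = 111.4° ✓; |MT| = 14.90 ✓; ∠(MT, TZ) = 90.00° ✓; |TZ| = 25.60 ✗.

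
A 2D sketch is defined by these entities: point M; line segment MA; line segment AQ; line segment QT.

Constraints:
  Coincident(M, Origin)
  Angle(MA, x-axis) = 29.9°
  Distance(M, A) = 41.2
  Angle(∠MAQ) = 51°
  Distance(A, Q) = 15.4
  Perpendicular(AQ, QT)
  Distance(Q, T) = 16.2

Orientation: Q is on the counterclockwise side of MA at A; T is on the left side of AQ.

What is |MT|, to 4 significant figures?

19.00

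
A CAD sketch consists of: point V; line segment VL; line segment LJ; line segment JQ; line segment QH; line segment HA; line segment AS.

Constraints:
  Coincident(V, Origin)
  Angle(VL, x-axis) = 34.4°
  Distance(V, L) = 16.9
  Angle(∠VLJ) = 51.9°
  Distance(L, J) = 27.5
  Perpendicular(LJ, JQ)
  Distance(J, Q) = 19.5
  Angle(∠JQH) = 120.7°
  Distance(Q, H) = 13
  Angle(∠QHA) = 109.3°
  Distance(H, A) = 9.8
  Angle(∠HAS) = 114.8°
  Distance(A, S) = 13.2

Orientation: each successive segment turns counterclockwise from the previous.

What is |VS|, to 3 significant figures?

6.47

V is at the origin; VL runs at 34.4° with length 16.9, so L = (13.9, 9.55). ∠VLJ = 51.9° gives LJ at 162° from the x-axis; with |LJ| = 27.5, J = (-12.3, 17.8). The perpendicularity gives JQ at right angles to LJ, so JQ runs at -108°; with |JQ| = 19.5, Q = (-18.1, -0.780). ∠JQH = 120.7° gives QH at -48.2° from the x-axis; with |QH| = 13.0, H = (-9.48, -10.5). ∠QHA = 109.3° gives HA at 22.5° from the x-axis; with |HA| = 9.8, A = (-0.428, -6.72). ∠HAS = 114.8° gives AS at 87.7° from the x-axis; with |AS| = 13.2, S = (0.102, 6.47). Then |VS| = |S − V| = 6.47.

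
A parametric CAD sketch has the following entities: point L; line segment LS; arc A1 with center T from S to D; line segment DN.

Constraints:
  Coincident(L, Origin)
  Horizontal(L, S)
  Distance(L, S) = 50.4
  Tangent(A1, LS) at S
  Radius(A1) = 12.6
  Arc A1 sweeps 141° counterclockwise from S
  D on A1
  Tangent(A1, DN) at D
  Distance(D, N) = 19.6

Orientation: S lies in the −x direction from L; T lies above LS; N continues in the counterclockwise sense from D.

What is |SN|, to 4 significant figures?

35.49

L is at the origin; L and S share the same y with |LS| = 50.4 and S on the −x side, so S = (-50.40, 0.000). Since A1 is tangent to LS there, TS ⟂ LS, so T = S + (0, 12.6) = (-50.40, 12.60). On A1, S sits at bearing -90° from T; a 141° counterclockwise sweep puts D at bearing 51°, so D = T + 12.6·(cos 51°, sin 51°) = (-42.47, 22.39). The tangent condition forces TD to be normal to DN, so DN runs along (−sin 51°, cos 51°); with |DN| = 19.6, N = (-57.70, 34.73). Then |SN| = |N − S| = 35.49.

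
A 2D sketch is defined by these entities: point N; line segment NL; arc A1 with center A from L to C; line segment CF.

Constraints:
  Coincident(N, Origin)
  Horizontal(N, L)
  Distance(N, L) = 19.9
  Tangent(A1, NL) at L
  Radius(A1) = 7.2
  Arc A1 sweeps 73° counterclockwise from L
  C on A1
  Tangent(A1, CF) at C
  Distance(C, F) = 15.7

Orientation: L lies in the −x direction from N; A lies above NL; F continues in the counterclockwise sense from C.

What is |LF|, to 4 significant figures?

23.15

On A1, L sits at bearing -90° from A; a 73° counterclockwise sweep puts C at bearing -17°, so C = A + 7.2·(cos -17°, sin -17°) = (-13.01, 5.095). A1 meets CF tangentially, so AC is at right angles to CF, so CF runs along (−sin -17°, cos -17°); with |CF| = 15.7, F = (-8.424, 20.11). Then |LF| = |F − L| = 23.15.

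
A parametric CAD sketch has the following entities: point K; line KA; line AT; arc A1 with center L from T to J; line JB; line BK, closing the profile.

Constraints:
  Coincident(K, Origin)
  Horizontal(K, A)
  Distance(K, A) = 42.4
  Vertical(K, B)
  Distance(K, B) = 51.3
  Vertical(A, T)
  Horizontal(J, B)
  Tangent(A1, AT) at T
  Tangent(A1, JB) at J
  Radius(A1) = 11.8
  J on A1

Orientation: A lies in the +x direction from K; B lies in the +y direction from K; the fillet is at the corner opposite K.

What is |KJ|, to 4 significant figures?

59.73

K is at the origin; KA is horizontal with |KA| = 42.4 and A on the +x side, so A = (42.40, 0.000). K and B share the same x with |KB| = 51.3 and B on the +y side, so B = (0.000, 51.30). The virtual corner opposite K is at (42.40, 51.30). The tangent condition forces LT to be normal to AT and tangency of A1 to JB means the radius LJ is perpendicular to JB, with radius 11.8, so the center L sits 11.8 in from both sides at L = (30.60, 39.50). That places the tangent points at T = (42.40, 39.50) on AT and J = (30.60, 51.30) on JB. Then |KJ| = |J − K| = 59.73.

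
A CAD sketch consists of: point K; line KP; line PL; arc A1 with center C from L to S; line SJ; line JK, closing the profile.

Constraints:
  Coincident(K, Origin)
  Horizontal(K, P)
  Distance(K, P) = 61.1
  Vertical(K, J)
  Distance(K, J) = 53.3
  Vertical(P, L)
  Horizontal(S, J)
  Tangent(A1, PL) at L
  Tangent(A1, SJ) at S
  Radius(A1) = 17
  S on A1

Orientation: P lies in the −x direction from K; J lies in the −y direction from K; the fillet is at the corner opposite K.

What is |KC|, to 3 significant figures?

57.1

K is at the origin; KP is horizontal with |KP| = 61.1 and P on the −x side, so P = (-61.1, 0.00). KJ is vertical with |KJ| = 53.3 and J on the −y side, so J = (0.00, -53.3). The virtual corner opposite K is at (-61.1, -53.3). Since A1 is tangent to PL there, CL ⟂ PL and tangency of A1 to SJ means the radius CS is perpendicular to SJ, with radius 17.0, so the center C sits 17.0 in from both sides at C = (-44.1, -36.3). Then |KC| = |C − K| = 57.1.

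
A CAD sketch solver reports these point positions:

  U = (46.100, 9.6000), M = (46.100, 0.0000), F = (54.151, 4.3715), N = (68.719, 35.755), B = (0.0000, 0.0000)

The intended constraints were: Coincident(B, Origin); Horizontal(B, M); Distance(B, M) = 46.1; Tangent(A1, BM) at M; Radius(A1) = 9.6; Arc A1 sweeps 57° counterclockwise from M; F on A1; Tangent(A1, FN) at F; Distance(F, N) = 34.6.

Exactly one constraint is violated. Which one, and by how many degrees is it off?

Tangent(A1, FN) at F — off by 8.10°.

B = (0.00, 0.00) ✓; B.y = 0.00, M.y = 0.00 ✓; |BM| = 46.10 ✓; ∠(UM, MB) = 90.00° ✓; |UM| = 9.600 ✓; bearing(U→F) − bearing(U→M) = 57.00° ✓; |UF| = 9.600 ✓; ∠(UF, FN) = 81.90° ✗; |FN| = 34.60 ✓.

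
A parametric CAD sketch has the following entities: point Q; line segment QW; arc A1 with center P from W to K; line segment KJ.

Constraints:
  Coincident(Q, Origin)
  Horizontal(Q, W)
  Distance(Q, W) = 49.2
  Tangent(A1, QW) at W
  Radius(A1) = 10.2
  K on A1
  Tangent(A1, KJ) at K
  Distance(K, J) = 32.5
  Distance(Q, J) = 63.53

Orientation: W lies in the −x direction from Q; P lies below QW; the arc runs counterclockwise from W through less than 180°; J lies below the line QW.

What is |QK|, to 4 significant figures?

60.27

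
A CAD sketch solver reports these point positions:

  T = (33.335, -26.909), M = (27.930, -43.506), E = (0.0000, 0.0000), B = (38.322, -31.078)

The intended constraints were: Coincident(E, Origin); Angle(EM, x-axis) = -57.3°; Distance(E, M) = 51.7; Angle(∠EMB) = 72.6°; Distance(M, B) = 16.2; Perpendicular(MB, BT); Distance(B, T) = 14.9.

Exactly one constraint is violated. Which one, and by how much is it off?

Distance(B, T) = 14.9 — off by 8.40.

E = (0.00, 0.00) ✓; EM at -57.30° ✓; |EM| = 51.70 ✓; ∠EMB = 72.60° ✓; |MB| = 16.20 ✓; ∠(MB, BT) = 90.01° ✓; |BT| = 6.500 ✗.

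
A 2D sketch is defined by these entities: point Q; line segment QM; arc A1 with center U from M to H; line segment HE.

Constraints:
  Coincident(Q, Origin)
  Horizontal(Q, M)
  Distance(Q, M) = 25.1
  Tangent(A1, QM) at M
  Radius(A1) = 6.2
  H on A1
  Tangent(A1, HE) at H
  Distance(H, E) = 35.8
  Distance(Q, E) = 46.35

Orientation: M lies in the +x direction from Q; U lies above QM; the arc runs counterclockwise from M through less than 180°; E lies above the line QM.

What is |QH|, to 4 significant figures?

32.04

Q is at the origin; Q and M share the same y with |QM| = 25.1 and M on the +x side, so M = (25.10, 0.000). A1 meets QM tangentially, so UM is at right angles to QM, so U = M + (0, 6.2) = (25.10, 6.200). Since UH ⟂ HE (tangency), |UE| = √(6.2² + 35.8²) = 36.33 regardless of where H sits on A1. So E lies on both circle(Q, 46.35) and circle(U, 36.33); the above-QM intersection is E = (19.42, 42.09). H is the foot of the tangent from E: H = (30.97, 8.200).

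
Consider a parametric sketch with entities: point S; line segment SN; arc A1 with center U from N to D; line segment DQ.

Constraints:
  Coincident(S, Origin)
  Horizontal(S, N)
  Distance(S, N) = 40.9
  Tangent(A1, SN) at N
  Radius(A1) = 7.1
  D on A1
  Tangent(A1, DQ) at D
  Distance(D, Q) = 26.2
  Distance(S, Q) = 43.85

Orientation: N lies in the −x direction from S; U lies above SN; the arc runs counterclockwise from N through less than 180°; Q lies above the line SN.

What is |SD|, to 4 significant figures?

34.41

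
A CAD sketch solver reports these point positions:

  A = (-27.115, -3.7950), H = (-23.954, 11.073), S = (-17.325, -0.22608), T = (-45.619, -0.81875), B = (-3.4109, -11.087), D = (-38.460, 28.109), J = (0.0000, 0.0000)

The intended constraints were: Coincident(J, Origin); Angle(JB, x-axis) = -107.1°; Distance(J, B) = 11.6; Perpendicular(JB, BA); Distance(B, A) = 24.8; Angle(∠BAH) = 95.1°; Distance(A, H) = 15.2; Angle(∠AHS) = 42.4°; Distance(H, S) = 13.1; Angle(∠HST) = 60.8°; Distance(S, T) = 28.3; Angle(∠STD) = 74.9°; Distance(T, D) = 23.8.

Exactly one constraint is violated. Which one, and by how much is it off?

Distance(T, D) = 23.8 — off by 6.00.

J = (0.00, 0.00) ✓; JB at -107.1° ✓; |JB| = 11.60 ✓; ∠(JB, BA) = 90.00° ✓; |BA| = 24.80 ✓; ∠BAH = 95.10° ✓; |AH| = 15.20 ✓; ∠AHS = 42.40° ✓; |HS| = 13.10 ✓; ∠HST = 60.80° ✓; |ST| = 28.30 ✓; ∠STD = 74.90° ✓; |TD| = 29.80 ✗.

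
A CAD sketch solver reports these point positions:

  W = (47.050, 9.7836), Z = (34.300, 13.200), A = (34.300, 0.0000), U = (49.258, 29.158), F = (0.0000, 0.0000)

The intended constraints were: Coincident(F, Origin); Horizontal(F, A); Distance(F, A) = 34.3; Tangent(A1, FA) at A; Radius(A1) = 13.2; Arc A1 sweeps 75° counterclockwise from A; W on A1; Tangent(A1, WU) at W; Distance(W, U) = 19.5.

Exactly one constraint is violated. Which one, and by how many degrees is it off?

Tangent(A1, WU) at W — off by 8.50°.

F = (0.00, 0.00) ✓; F.y = 0.00, A.y = 0.00 ✓; |FA| = 34.30 ✓; ∠(ZA, AF) = 90.00° ✓; |ZA| = 13.20 ✓; bearing(Z→W) − bearing(Z→A) = 75.00° ✓; |ZW| = 13.20 ✓; ∠(ZW, WU) = 81.50° ✗; |WU| = 19.50 ✓.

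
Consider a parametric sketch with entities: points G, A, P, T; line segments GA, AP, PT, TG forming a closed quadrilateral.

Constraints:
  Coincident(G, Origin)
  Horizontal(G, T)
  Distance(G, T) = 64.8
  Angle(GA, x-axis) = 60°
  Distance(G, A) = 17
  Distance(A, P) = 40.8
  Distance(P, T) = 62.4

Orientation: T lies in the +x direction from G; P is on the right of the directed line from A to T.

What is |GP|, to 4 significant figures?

27.31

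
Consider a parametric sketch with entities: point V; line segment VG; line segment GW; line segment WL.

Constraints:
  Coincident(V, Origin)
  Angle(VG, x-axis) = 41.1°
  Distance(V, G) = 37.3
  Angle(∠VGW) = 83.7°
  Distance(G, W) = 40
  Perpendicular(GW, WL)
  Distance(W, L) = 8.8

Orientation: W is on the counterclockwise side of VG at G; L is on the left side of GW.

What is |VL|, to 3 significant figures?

45.7

V is at the origin; VG runs at 41.1° with length 37.3, so G = 37.3·(cos 41.1°, sin 41.1°) = (28.1, 24.5). ∠VGW = 83.7°, so GW runs at 41.1° + (180° − 83.7°) = 137° from the x-axis; with |GW| = 40.0, W = G + 40.0·(cos 137°, sin 137°) = (-1.34, 51.6). GW is perpendicular to WL; with |WL| = 8.8 on the left of GW, L = W + 8.8·(-0.677, -0.736) = (-7.29, 45.1). Then |VL| = |L − V| = 45.7.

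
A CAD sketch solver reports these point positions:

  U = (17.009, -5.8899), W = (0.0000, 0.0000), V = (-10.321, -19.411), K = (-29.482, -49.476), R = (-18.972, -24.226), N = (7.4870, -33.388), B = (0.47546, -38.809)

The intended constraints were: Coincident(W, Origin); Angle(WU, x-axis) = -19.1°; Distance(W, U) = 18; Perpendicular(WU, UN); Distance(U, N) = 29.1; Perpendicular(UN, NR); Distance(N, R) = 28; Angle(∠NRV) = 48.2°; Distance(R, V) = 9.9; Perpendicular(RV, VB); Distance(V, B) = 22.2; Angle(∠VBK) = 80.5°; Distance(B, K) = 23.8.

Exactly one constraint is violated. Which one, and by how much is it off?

Distance(B, K) = 23.8 — off by 8.00.

W = (0.00, 0.00) ✓; WU at -19.10° ✓; |WU| = 18.00 ✓; ∠(WU, UN) = 90.00° ✓; |UN| = 29.10 ✓; ∠(UN, NR) = 90.00° ✓; |NR| = 28.00 ✓; ∠NRV = 48.20° ✓; |RV| = 9.901 ✓; ∠(RV, VB) = 90.00° ✓; |VB| = 22.20 ✓; ∠VBK = 80.50° ✓; |BK| = 31.80 ✗.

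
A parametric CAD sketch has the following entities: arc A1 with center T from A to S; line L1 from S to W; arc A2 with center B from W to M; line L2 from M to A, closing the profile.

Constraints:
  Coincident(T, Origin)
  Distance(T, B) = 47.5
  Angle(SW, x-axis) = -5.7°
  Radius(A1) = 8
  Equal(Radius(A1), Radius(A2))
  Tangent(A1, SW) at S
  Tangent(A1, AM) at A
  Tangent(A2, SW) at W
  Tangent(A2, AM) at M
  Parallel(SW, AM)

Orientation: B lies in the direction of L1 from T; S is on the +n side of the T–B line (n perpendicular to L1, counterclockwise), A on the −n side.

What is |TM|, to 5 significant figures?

48.169

The slot axis is L1's direction at -5.7°, so u = (cos -5.7°, sin -5.7°) = (0.99506, -0.099320) and n = (−sin -5.7°, cos -5.7°) = (0.099320, 0.99506). T is at the origin and B lies 47.5 along u from T, so B = 47.5·u = (47.265, -4.7177). Tangency of A1 to both parallel lines with radius 8.0 puts S and A at T ± 8.0·n: S = (0.79456, 7.9604), A = (-0.79456, -7.9604). Equal radii place W and M the same way about B: W = B + 8.0·n = (48.060, 3.2428), M = B − 8.0·n = (46.471, -12.678). Then |TM| = |M − T| = 48.169.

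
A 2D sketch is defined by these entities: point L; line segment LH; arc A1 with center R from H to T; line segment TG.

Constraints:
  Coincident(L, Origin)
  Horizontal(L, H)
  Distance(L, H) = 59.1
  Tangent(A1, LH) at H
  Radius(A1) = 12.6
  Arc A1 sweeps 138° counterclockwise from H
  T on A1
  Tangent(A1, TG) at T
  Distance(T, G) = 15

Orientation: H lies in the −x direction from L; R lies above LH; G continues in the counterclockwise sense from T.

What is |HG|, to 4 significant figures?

32.12

L is at the origin; LH is horizontal with |LH| = 59.1 and H on the −x side, so H = (-59.10, 0.000). Since A1 is tangent to LH there, RH ⟂ LH, so R = H + (0, 12.6) = (-59.10, 12.60). On A1, H sits at bearing -90° from R; a 138° counterclockwise sweep puts T at bearing 48°, so T = R + 12.6·(cos 48°, sin 48°) = (-50.67, 21.96). A1 meets TG tangentially, so RT is at right angles to TG, so TG runs along (−sin 48°, cos 48°); with |TG| = 15.0, G = (-61.82, 32.00). Then |HG| = |G − H| = 32.12.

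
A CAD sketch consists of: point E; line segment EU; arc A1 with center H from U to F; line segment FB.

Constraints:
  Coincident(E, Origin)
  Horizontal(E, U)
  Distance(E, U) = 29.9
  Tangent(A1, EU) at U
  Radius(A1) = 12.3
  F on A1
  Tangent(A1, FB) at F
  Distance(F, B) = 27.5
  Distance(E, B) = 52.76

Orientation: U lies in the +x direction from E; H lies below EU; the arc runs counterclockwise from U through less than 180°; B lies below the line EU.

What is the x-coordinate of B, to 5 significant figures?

31.416

E is at the origin; EU is horizontal with |EU| = 29.9 and U on the +x side, so U = (29.900, 0.0000). The tangent condition forces HU to be normal to EU, so H = U + (0, -12.3) = (29.900, -12.300). Since HF ⟂ FB (tangency), |HB| = √(12.3² + 27.5²) = 30.125 regardless of where F sits on A1. So B lies on both circle(E, 52.76) and circle(H, 30.125); the below-EU intersection is B = (31.416, -42.387). F is the foot of the tangent from B: F = (18.939, -17.881).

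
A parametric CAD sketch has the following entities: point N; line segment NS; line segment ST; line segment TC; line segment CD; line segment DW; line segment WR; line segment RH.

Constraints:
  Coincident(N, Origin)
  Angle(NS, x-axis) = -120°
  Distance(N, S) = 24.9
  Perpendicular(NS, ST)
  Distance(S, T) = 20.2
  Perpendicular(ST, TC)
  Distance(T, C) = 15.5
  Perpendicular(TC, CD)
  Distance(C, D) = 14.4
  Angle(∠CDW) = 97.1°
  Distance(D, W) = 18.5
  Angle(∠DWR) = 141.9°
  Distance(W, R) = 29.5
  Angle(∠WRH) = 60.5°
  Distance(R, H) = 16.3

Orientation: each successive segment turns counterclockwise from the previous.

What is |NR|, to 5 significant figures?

56.247

N is at the origin; NS runs at -120.0° with length 24.9, so S = (-12.450, -21.564). NS is perpendicular to ST, so ST runs at -30.000°; with |ST| = 20.2, T = (5.0437, -31.664). ST ⟂ TC, so TC runs at 60.000°; with |TC| = 15.5, C = (12.794, -18.241). TC is perpendicular to CD, so CD runs at 150.00°; with |CD| = 14.4, D = (0.32295, -11.041). ∠CDW = 97.1° gives DW at -127.10° from the x-axis; with |DW| = 18.5, W = (-10.836, -25.796). ∠DWR = 141.9° gives WR at -89.000° from the x-axis; with |WR| = 29.5, R = (-10.322, -55.291). Then |NR| = |R − N| = 56.247.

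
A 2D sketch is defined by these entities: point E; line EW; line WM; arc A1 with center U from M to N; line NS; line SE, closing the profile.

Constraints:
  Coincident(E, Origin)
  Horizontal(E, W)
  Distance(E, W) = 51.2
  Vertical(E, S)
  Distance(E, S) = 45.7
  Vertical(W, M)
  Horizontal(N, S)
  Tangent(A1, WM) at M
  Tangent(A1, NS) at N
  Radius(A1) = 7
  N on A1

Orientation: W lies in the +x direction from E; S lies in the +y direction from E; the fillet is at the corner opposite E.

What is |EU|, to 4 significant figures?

58.75

E is at the origin; E and W share the same y with |EW| = 51.2 and W on the +x side, so W = (51.20, 0.000). E and S share the same x with |ES| = 45.7 and S on the +y side, so S = (0.000, 45.70). The virtual corner opposite E is at (51.20, 45.70). A1 meets WM tangentially, so UM is at right angles to WM and since A1 is tangent to NS there, UN ⟂ NS, with radius 7.0, so the center U sits 7.0 in from both sides at U = (44.20, 38.70). Then |EU| = |U − E| = 58.75.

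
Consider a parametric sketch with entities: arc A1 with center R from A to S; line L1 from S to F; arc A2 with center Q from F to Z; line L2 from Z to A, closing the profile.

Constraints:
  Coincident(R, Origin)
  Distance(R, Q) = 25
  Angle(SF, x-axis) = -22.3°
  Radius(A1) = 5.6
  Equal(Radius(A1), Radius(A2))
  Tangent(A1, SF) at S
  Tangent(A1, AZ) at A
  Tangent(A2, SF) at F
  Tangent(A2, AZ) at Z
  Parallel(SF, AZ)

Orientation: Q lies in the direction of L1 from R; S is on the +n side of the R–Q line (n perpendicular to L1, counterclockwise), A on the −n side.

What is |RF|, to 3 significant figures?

25.6

Tangency of A1 to both parallel lines with radius 5.6 puts S and A at R ± 5.6·n: S = (2.12, 5.18), A = (-2.12, -5.18). Equal radii place F and Z the same way about Q: F = Q + 5.6·n = (25.3, -4.31), Z = Q − 5.6·n = (21.0, -14.7). Then |RF| = |F − R| = 25.6.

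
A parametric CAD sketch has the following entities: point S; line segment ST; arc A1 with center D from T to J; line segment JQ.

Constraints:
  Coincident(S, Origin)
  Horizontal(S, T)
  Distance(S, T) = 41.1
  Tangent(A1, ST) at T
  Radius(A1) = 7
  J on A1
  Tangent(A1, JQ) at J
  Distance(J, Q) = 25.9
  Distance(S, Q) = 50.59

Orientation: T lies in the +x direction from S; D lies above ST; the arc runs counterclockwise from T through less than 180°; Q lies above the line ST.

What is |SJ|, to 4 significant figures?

48.55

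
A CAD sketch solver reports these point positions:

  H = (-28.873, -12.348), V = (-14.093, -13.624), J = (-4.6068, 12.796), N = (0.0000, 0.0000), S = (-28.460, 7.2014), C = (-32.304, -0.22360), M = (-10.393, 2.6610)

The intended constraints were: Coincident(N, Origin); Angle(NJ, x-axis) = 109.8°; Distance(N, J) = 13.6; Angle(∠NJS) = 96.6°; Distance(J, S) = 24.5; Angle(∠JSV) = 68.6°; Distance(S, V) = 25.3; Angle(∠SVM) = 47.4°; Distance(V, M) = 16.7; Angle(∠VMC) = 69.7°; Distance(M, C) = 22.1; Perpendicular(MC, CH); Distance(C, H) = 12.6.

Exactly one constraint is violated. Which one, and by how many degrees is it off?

Perpendicular(MC, CH) — off by 8.30°.

N = (0.00, 0.00) ✓; NJ at 109.8° ✓; |NJ| = 13.60 ✓; ∠NJS = 96.60° ✓; |JS| = 24.50 ✓; ∠JSV = 68.60° ✓; |SV| = 25.30 ✓; ∠SVM = 47.40° ✓; |VM| = 16.70 ✓; ∠VMC = 69.70° ✓; |MC| = 22.10 ✓; ∠(MC, CH) = 98.30° ✗; |CH| = 12.60 ✓.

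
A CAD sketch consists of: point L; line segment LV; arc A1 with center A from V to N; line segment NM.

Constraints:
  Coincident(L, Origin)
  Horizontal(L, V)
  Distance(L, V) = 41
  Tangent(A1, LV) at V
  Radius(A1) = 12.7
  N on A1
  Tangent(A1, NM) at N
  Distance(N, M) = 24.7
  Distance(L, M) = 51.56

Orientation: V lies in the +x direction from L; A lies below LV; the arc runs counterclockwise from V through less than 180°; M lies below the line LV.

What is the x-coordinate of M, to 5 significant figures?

33.282

Checks: |AN| = 12.70 ✓; ∠(AN, NM) = 90.00° ✓; |NM| = 24.70 ✓; |LM| = 51.56 ✓.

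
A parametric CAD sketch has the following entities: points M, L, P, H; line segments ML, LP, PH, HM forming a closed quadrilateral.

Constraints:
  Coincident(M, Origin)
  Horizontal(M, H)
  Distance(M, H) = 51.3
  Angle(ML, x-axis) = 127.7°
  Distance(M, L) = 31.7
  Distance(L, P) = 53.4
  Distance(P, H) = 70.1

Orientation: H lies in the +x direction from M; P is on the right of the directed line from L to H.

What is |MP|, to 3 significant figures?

30.8

Checks: |LP| = 53.40 ✓; |PH| = 70.10 ✓.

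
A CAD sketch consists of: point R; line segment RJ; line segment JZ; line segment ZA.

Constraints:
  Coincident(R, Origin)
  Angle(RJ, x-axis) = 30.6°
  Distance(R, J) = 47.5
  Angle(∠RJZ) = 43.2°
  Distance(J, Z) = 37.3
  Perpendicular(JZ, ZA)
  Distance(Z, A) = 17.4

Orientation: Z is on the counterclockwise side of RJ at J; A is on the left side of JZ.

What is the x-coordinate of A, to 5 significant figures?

0.68786

R is at the origin; RJ runs at 30.6° with length 47.5, so J = 47.5·(cos 30.6°, sin 30.6°) = (40.885, 24.179). ∠RJZ = 43.2°, so JZ runs at 30.6° + (180° − 43.2°) = 167.40° from the x-axis; with |JZ| = 37.3, Z = J + 37.3·(cos 167.40°, sin 167.40°) = (4.4836, 32.316). The perpendicularity gives ZA at right angles to JZ; with |ZA| = 17.4 on the left of JZ, A = Z + 17.4·(-0.21814, -0.97592) = (0.68786, 15.335). So A.x = 0.68786.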